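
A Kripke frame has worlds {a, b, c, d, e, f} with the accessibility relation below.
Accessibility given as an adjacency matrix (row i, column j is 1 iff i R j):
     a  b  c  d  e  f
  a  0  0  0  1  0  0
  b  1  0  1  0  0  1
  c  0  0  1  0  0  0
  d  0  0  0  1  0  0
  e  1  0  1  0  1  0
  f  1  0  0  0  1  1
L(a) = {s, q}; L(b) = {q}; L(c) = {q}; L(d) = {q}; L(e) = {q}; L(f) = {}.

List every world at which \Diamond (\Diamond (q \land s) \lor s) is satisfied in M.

Let φ = \Diamond (\Diamond (q \land s) \lor s). Evaluate φ at each world:
  a (successors {d}): φ is false.
  b (successors {a, c, f}): φ is true.
  c (successors {c}): φ is false.
  d (successors {d}): φ is false.
  e (successors {a, c, e}): φ is true.
  f (successors {a, e, f}): φ is true.
For instance, at c:
  At c: \Diamond (\Diamond (q \land s) \lor s) requires \Diamond (q \land s) \lor s at some successor in {c}.
    At c: \Diamond (q \land s) \lor s is false.
  So \Diamond (\Diamond (q \land s) \lor s) is false at c.
Satisfying worlds: {b, e, f}

b, e, f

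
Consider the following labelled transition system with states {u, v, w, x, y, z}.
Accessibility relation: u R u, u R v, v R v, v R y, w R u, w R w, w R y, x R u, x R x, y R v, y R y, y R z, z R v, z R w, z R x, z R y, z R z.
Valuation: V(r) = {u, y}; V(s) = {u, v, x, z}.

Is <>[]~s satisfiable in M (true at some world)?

Recall that []ψ holds at a world iff ψ holds at every accessible world, and <>ψ holds iff ψ holds at some accessible world.
Let φ = <>[]~s. Evaluate φ at each world:
  u (successors {u, v}): φ is false.
  v (successors {v, y}): φ is false.
  w (successors {u, w, y}): φ is false.
  x (successors {u, x}): φ is false.
  y (successors {v, y, z}): φ is false.
  z (successors {v, w, x, y, z}): φ is false.
For instance, at z:
  At z: <>[]~s requires []~s at some successor in {v, w, x, y, z}.
    At v: []~s is false.
    At w: []~s is false.
    At x: []~s is false.
    At y: []~s is false.
    At z: []~s is false.
  So <>[]~s is false at z.

No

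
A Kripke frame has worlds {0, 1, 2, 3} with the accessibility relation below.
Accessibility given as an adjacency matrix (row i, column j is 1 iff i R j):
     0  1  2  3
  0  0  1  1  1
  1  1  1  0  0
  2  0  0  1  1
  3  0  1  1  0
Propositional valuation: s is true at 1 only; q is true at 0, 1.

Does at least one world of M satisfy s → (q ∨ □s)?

Recall that □ψ holds at a world iff ψ holds at every accessible world, and ◇ψ holds iff ψ holds at some accessible world.
Let φ = s → (q ∨ □s). Evaluate φ at each world:
  0 (successors {1, 2, 3}): φ is true.
  1 (successors {0, 1}): φ is true.
  2 (successors {2, 3}): φ is true.
  3 (successors {1, 2}): φ is true.
Detail at 0 (witness):
  At 0: s is false, q ∨ □s is true, so s → (q ∨ □s) is true.
    At 0: q is true, □s is false, so q ∨ □s is true.
      At 0: □s requires s at every successor {1, 2, 3}.
        s fails at 2, so □s is false at 0.

Yes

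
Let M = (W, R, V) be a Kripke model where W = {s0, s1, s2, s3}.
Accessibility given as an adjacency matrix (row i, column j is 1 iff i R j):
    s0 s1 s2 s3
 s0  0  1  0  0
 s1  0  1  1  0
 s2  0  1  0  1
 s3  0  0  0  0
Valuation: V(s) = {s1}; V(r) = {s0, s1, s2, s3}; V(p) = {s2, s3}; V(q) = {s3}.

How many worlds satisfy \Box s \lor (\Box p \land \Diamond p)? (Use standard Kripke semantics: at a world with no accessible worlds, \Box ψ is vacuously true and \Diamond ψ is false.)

Let φ = \Box s \lor (\Box p \land \Diamond p). Evaluate φ at each world:
  s0 (successors {s1}): φ is true.
  s1 (successors {s1, s2}): φ is false.
  s2 (successors {s1, s3}): φ is false.
  s3 (successors ∅): φ is true.
For instance, at s2:
  At s2: \Box s is false, \Box p \land \Diamond p is false, so \Box s \lor (\Box p \land \Diamond p) is false.
    At s2: \Box s requires s at every successor {s1, s3}.
      s fails at s3, so \Box s is false at s2.
    At s2: \Box p is false, \Diamond p is true, so \Box p \land \Diamond p is false.
      At s2: \Box p requires p at every successor {s1, s3}.
        p fails at s1, so \Box p is false at s2.
      At s2: \Diamond p requires p at some successor in {s1, s3}.
        p holds at s3, so \Diamond p is true at s2.
Satisfying worlds: {s0, s3}

2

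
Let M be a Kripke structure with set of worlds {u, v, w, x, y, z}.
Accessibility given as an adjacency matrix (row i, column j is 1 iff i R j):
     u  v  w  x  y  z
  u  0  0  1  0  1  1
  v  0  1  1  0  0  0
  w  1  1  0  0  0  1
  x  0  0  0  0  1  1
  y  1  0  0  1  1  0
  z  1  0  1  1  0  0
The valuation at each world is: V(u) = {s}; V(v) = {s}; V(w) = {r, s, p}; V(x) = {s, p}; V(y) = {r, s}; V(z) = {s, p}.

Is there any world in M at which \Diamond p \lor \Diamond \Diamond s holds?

Recall that \Diamond ψ holds at a world iff ψ holds at some accessible world.
Let φ = \Diamond p \lor \Diamond \Diamond s. Evaluate φ at each world:
  u (successors {w, y, z}): φ is true.
  v (successors {v, w}): φ is true.
  w (successors {u, v, z}): φ is true.
  x (successors {y, z}): φ is true.
  y (successors {u, x, y}): φ is true.
  z (successors {u, w, x}): φ is true.
Detail at u (witness):
  At u: \Diamond p is true, \Diamond \Diamond s is true, so \Diamond p \lor \Diamond \Diamond s is true.
    At u: \Diamond p requires p at some successor in {w, y, z}.
      p holds at w, so \Diamond p is true at u.
    At u: \Diamond \Diamond s requires \Diamond s at some successor in {w, y, z}.
      \Diamond s holds at w, so \Diamond \Diamond s is true at u.

Yes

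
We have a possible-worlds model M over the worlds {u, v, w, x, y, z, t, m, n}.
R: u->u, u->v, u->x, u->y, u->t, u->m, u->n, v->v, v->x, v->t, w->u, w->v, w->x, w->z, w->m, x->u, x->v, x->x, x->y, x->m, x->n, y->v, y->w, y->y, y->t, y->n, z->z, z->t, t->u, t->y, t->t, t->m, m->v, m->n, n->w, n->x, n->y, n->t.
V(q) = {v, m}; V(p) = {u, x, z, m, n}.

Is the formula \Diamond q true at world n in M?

Recall that \Diamond ψ holds at a world iff ψ holds at some accessible world.
At n: \Diamond q requires q at some successor in {w, x, y, t}.
  At w: q is false.
  At x: q is false.
  At y: q is false.
  At t: q is false.
So \Diamond q is false at n.

No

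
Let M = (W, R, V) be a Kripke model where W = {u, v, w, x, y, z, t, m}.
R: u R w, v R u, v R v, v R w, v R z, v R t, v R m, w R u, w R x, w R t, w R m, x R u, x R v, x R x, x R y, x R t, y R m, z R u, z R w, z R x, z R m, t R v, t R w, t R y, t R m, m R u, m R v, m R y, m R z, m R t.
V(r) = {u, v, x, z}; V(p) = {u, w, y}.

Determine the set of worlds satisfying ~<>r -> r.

u, v, w, x, z, t, m

Let φ = ~<>r -> r. Evaluate φ at each world:
  u (successors {w}): φ is true.
  v (successors {u, v, w, z, t, m}): φ is true.
  w (successors {u, x, t, m}): φ is true.
  x (successors {u, v, x, y, t}): φ is true.
  y (successors {m}): φ is false.
  z (successors {u, w, x, m}): φ is true.
  t (successors {v, w, y, m}): φ is true.
  m (successors {u, v, y, z, t}): φ is true.
For instance, at y:
  At y: ~<>r is true, r is false, so ~<>r -> r is false.
    At y: <>r is false, so ~<>r is true.
      At y: <>r requires r at some successor in {m}.
        At m: r is false.
      So <>r is false at y.
Satisfying worlds: {u, v, w, x, z, t, m}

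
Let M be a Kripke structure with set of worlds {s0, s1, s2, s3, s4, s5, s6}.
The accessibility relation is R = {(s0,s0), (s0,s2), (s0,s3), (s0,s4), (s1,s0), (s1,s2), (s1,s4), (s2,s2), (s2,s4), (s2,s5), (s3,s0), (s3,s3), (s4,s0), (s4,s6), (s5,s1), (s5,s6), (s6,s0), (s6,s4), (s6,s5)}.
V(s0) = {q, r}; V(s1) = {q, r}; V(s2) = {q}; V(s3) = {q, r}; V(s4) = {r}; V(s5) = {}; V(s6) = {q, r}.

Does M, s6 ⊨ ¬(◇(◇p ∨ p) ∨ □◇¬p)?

No

At s6: ◇(◇p ∨ p) ∨ □◇¬p is true, so ¬(◇(◇p ∨ p) ∨ □◇¬p) is false.
  At s6: ◇(◇p ∨ p) is false, □◇¬p is true, so ◇(◇p ∨ p) ∨ □◇¬p is true.
    At s6: ◇(◇p ∨ p) requires ◇p ∨ p at some successor in {s0, s4, s5}.
      At s0: ◇p ∨ p is false.
      At s4: ◇p ∨ p is false.
      At s5: ◇p ∨ p is false.
    So ◇(◇p ∨ p) is false at s6.
    At s6: □◇¬p requires ◇¬p at every successor {s0, s4, s5}.
      At s0: ◇¬p is true.
      At s4: ◇¬p is true.
      At s5: ◇¬p is true.
    So □◇¬p is true at s6.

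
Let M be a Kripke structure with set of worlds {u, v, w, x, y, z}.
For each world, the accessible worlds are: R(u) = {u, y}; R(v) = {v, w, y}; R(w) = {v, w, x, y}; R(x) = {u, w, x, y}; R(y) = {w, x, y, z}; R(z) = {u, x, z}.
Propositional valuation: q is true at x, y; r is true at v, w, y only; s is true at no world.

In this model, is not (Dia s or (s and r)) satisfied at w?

Recall that Dia ψ holds at a world iff ψ holds at some accessible world.
At w: Dia s or (s and r) is false, so not (Dia s or (s and r)) is true.
  At w: Dia s is false, s and r is false, so Dia s or (s and r) is false.
    At w: Dia s requires s at some successor in {v, w, x, y}.
      At v: s is false.
      At w: s is false.
      At x: s is false.
      At y: s is false.
    So Dia s is false at w.

Yes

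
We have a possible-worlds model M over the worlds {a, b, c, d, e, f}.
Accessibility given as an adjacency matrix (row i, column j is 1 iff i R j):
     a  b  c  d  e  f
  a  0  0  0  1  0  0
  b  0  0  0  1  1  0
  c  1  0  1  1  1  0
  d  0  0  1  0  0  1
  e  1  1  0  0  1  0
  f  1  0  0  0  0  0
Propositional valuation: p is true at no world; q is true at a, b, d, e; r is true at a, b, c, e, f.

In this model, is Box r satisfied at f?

Yes

Recall that Box ψ holds at a world iff ψ holds at every accessible world, and Dia ψ holds iff ψ holds at some accessible world.
At f: Box r requires r at every successor {a}.
  At a: r is true.
So Box r is true at f.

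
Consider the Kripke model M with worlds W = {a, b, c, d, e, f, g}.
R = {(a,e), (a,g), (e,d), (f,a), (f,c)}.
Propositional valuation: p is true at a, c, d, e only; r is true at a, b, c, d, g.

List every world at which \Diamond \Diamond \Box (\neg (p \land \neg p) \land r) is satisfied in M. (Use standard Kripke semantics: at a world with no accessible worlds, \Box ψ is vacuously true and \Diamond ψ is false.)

a, f

Let φ = \Diamond \Diamond \Box (\neg (p \land \neg p) \land r). Evaluate φ at each world:
  a (successors {e, g}): φ is true.
  b (successors ∅): φ is false.
  c (successors ∅): φ is false.
  d (successors ∅): φ is false.
  e (successors {d}): φ is false.
  f (successors {a, c}): φ is true.
  g (successors ∅): φ is false.
For instance, at e:
  At e: \Diamond \Diamond \Box (\neg (p \land \neg p) \land r) requires \Diamond \Box (\neg (p \land \neg p) \land r) at some successor in {d}.
    At d: \Diamond \Box (\neg (p \land \neg p) \land r) is false.
  So \Diamond \Diamond \Box (\neg (p \land \neg p) \land r) is false at e.
Satisfying worlds: {a, f}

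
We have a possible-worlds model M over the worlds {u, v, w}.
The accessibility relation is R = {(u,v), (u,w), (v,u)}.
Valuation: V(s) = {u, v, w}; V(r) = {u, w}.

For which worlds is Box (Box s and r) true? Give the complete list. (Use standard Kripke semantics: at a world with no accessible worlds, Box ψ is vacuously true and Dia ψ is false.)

v, w

Let φ = Box (Box s and r). Evaluate φ at each world:
  u (successors {v, w}): φ is false.
  v (successors {u}): φ is true.
  w (successors ∅): φ is true.
For instance, at u:
  At u: Box (Box s and r) requires Box s and r at every successor {v, w}.
    Box s and r fails at v, so Box (Box s and r) is false at u.
      At v: Box s is true, r is false, so Box s and r is false.
Satisfying worlds: {v, w}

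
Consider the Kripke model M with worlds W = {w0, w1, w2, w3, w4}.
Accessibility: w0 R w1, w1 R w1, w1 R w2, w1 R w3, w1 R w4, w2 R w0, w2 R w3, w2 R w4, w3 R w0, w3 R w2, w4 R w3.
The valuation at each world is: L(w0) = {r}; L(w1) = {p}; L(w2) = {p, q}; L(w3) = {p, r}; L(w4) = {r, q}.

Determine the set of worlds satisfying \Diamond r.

w1, w2, w3, w4

Recall that \Diamond ψ holds at a world iff ψ holds at some accessible world.
Let φ = \Diamond r. Evaluate φ at each world:
  w0 (successors {w1}): φ is false.
  w1 (successors {w1, w2, w3, w4}): φ is true.
  w2 (successors {w0, w3, w4}): φ is true.
  w3 (successors {w0, w2}): φ is true.
  w4 (successors {w3}): φ is true.
For instance, at w0:
  At w0: \Diamond r requires r at some successor in {w1}.
    At w1: r is false.
  So \Diamond r is false at w0.
Satisfying worlds: {w1, w2, w3, w4}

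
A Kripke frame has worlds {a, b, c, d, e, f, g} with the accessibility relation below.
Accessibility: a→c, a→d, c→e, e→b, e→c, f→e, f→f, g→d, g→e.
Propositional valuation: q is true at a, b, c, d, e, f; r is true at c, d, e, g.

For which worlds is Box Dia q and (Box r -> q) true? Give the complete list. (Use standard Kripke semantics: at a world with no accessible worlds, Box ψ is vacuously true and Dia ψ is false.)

b, c, d, f

Let φ = Box Dia q and (Box r -> q). Evaluate φ at each world:
  a (successors {c, d}): φ is false.
  b (successors ∅): φ is true.
  c (successors {e}): φ is true.
  d (successors ∅): φ is true.
  e (successors {b, c}): φ is false.
  f (successors {e, f}): φ is true.
  g (successors {d, e}): φ is false.
For instance, at g:
  At g: Box Dia q is false, Box r -> q is false, so Box Dia q and (Box r -> q) is false.
    At g: Box Dia q requires Dia q at every successor {d, e}.
      Dia q fails at d, so Box Dia q is false at g.
    At g: Box r is true, q is false, so Box r -> q is false.
      At g: Box r requires r at every successor {d, e}.
        At d: r is true.
        At e: r is true.
      So Box r is true at g.
Satisfying worlds: {b, c, d, f}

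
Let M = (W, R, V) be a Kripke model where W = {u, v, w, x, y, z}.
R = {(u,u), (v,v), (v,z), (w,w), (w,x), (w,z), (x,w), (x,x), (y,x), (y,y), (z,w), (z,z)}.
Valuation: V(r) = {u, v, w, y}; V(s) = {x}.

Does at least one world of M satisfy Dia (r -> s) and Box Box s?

No

Let φ = Dia (r -> s) and Box Box s. Evaluate φ at each world:
  u (successors {u}): φ is false.
  v (successors {v, z}): φ is false.
  w (successors {w, x, z}): φ is false.
  x (successors {w, x}): φ is false.
  y (successors {x, y}): φ is false.
  z (successors {w, z}): φ is false.
For instance, at z:
  At z: Dia (r -> s) is true, Box Box s is false, so Dia (r -> s) and Box Box s is false.
    At z: Dia (r -> s) requires r -> s at some successor in {w, z}.
      r -> s holds at z, so Dia (r -> s) is true at z.
    At z: Box Box s requires Box s at every successor {w, z}.
      Box s fails at w, so Box Box s is false at z.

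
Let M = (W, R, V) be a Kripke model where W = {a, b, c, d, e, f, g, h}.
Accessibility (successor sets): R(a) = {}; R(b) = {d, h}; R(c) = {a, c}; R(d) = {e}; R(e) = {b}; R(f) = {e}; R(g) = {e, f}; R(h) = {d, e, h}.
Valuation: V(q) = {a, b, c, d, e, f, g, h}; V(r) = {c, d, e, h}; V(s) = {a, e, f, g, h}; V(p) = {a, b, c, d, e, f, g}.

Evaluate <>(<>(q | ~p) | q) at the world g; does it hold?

Yes

At g: <>(<>(q | ~p) | q) requires <>(q | ~p) | q at some successor in {e, f}.
  <>(q | ~p) | q holds at e, so <>(<>(q | ~p) | q) is true at g.
    At e: <>(q | ~p) is true, q is true, so <>(q | ~p) | q is true.
      At e: <>(q | ~p) requires q | ~p at some successor in {b}.
        q | ~p holds at b, so <>(q | ~p) is true at e.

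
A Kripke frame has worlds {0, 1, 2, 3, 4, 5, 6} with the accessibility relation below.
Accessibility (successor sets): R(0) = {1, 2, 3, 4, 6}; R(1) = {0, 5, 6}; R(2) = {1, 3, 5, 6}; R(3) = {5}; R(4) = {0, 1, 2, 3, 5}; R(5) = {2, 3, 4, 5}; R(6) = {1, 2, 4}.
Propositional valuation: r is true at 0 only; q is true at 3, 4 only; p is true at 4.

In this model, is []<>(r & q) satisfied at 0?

No

At 0: []<>(r & q) requires <>(r & q) at every successor {1, 2, 3, 4, 6}.
  <>(r & q) fails at 1, so []<>(r & q) is false at 0.
    At 1: <>(r & q) requires r & q at some successor in {0, 5, 6}.
      At 0: r & q is false.
      At 5: r & q is false.
      At 6: r & q is false.
    So <>(r & q) is false at 1.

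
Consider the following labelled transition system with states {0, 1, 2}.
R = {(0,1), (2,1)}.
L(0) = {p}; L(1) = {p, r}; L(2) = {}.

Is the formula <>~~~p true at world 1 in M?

No

At 1: no accessible worlds, so <>~~~p is false.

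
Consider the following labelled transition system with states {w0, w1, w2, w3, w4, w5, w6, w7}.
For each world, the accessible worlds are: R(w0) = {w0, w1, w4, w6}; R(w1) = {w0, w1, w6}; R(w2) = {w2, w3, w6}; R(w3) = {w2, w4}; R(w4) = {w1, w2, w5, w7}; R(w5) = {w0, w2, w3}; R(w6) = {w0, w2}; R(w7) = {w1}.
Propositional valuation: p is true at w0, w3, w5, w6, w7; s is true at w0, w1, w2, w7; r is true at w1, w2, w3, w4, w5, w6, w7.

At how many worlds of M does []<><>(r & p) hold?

8

Let φ = []<><>(r & p). Evaluate φ at each world:
  w0 (successors {w0, w1, w4, w6}): φ is true.
  w1 (successors {w0, w1, w6}): φ is true.
  w2 (successors {w2, w3, w6}): φ is true.
  w3 (successors {w2, w4}): φ is true.
  w4 (successors {w1, w2, w5, w7}): φ is true.
  w5 (successors {w0, w2, w3}): φ is true.
  w6 (successors {w0, w2}): φ is true.
  w7 (successors {w1}): φ is true.
For instance, at w2:
  At w2: []<><>(r & p) requires <><>(r & p) at every successor {w2, w3, w6}.
      At w2: <><>(r & p) requires <>(r & p) at some successor in {w2, w3, w6}.
        <>(r & p) holds at w2, so <><>(r & p) is true at w2.
      At w3: <><>(r & p) requires <>(r & p) at some successor in {w2, w4}.
        <>(r & p) holds at w2, so <><>(r & p) is true at w3.
      At w6: <><>(r & p) requires <>(r & p) at some successor in {w0, w2}.
        <>(r & p) holds at w0, so <><>(r & p) is true at w6.
  So []<><>(r & p) is true at w2.
Satisfying worlds: {w0, w1, w2, w3, w4, w5, w6, w7}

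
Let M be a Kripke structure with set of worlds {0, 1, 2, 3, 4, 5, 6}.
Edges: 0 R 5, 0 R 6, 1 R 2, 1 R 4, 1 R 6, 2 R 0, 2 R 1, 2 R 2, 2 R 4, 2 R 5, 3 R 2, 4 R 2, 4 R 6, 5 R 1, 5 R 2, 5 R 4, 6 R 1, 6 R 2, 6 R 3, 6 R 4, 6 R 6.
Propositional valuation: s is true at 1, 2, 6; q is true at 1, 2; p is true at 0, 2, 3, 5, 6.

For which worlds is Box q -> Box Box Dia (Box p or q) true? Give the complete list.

Let φ = Box q -> Box Box Dia (Box p or q). Evaluate φ at each world:
  0 (successors {5, 6}): φ is true.
  1 (successors {2, 4, 6}): φ is true.
  2 (successors {0, 1, 2, 4, 5}): φ is true.
  3 (successors {2}): φ is false.
  4 (successors {2, 6}): φ is true.
  5 (successors {1, 2, 4}): φ is true.
  6 (successors {1, 2, 3, 4, 6}): φ is true.
For instance, at 1:
  At 1: Box q is false, Box Box Dia (Box p or q) is false, so Box q -> Box Box Dia (Box p or q) is true.
    At 1: Box q requires q at every successor {2, 4, 6}.
      q fails at 4, so Box q is false at 1.
    At 1: Box Box Dia (Box p or q) requires Box Dia (Box p or q) at every successor {2, 4, 6}.
      Box Dia (Box p or q) fails at 2, so Box Box Dia (Box p or q) is false at 1.
Satisfying worlds: {0, 1, 2, 4, 5, 6}

0, 1, 2, 4, 5, 6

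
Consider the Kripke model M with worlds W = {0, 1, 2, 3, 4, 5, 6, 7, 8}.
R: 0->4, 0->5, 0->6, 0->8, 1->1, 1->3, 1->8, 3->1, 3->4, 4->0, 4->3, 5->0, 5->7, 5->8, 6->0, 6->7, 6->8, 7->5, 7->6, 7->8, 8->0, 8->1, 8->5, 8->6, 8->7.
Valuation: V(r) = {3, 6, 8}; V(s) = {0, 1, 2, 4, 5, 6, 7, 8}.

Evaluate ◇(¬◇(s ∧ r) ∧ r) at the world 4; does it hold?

Yes

At 4: ◇(¬◇(s ∧ r) ∧ r) requires ¬◇(s ∧ r) ∧ r at some successor in {0, 3}.
  ¬◇(s ∧ r) ∧ r holds at 3, so ◇(¬◇(s ∧ r) ∧ r) is true at 4.
    At 3: ¬◇(s ∧ r) is true, r is true, so ¬◇(s ∧ r) ∧ r is true.
      At 3: ◇(s ∧ r) is false, so ¬◇(s ∧ r) is true.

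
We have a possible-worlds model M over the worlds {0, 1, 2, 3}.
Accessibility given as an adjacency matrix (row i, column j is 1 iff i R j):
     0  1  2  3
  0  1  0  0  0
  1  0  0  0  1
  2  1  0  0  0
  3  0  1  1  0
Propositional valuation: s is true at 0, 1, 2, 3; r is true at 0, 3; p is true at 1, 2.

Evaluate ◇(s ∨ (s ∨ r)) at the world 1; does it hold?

At 1: ◇(s ∨ (s ∨ r)) requires s ∨ (s ∨ r) at some successor in {3}.
  s ∨ (s ∨ r) holds at 3, so ◇(s ∨ (s ∨ r)) is true at 1.

Yes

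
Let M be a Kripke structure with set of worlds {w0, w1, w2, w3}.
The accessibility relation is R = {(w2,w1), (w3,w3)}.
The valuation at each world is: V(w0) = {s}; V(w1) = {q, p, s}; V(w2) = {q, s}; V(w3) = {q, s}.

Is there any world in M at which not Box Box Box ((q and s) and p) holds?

Let φ = not Box Box Box ((q and s) and p). Evaluate φ at each world:
  w0 (successors ∅): φ is false.
  w1 (successors ∅): φ is false.
  w2 (successors {w1}): φ is false.
  w3 (successors {w3}): φ is true.
Detail at w3 (witness):
  At w3: Box Box Box ((q and s) and p) is false, so not Box Box Box ((q and s) and p) is true.
    At w3: Box Box Box ((q and s) and p) requires Box Box ((q and s) and p) at every successor {w3}.
      Box Box ((q and s) and p) fails at w3, so Box Box Box ((q and s) and p) is false at w3.

Yes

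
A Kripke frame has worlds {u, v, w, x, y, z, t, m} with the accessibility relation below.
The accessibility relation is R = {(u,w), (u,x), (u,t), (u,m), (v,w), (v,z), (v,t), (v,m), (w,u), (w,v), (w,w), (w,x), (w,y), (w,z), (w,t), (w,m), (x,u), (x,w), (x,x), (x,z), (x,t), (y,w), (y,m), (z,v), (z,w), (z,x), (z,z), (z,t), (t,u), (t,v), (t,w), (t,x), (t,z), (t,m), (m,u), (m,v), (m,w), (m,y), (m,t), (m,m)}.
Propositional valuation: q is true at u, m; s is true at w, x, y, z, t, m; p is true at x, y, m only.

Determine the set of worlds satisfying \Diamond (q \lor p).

u, v, w, x, y, z, t, m

Recall that \Diamond ψ holds at a world iff ψ holds at some accessible world.
Let φ = \Diamond (q \lor p). Evaluate φ at each world:
  u (successors {w, x, t, m}): φ is true.
  v (successors {w, z, t, m}): φ is true.
  w (successors {u, v, w, x, y, z, t, m}): φ is true.
  x (successors {u, w, x, z, t}): φ is true.
  y (successors {w, m}): φ is true.
  z (successors {v, w, x, z, t}): φ is true.
  t (successors {u, v, w, x, z, m}): φ is true.
  m (successors {u, v, w, y, t, m}): φ is true.
For instance, at z:
  At z: \Diamond (q \lor p) requires q \lor p at some successor in {v, w, x, z, t}.
    q \lor p holds at x, so \Diamond (q \lor p) is true at z.
Satisfying worlds: {u, v, w, x, y, z, t, m}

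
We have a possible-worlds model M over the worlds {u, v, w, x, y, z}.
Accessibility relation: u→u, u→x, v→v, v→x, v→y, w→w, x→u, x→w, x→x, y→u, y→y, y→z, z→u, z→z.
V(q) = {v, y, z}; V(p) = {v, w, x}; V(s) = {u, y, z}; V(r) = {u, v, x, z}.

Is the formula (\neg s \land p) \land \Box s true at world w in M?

At w: \neg s \land p is true, \Box s is false, so (\neg s \land p) \land \Box s is false.
  At w: \Box s requires s at every successor {w}.
    s fails at w, so \Box s is false at w.

No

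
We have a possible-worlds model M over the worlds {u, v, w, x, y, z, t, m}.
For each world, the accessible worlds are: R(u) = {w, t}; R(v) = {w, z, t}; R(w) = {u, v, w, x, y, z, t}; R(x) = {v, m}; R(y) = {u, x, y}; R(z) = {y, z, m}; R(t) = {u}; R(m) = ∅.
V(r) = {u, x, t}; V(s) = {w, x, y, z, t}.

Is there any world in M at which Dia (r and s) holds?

Recall that Dia ψ holds at a world iff ψ holds at some accessible world.
Let φ = Dia (r and s). Evaluate φ at each world:
  u (successors {w, t}): φ is true.
  v (successors {w, z, t}): φ is true.
  w (successors {u, v, w, x, y, z, t}): φ is true.
  x (successors {v, m}): φ is false.
  y (successors {u, x, y}): φ is true.
  z (successors {y, z, m}): φ is false.
  t (successors {u}): φ is false.
  m (successors ∅): φ is false.
Detail at u (witness):
  At u: Dia (r and s) requires r and s at some successor in {w, t}.
    r and s holds at t, so Dia (r and s) is true at u.

Yes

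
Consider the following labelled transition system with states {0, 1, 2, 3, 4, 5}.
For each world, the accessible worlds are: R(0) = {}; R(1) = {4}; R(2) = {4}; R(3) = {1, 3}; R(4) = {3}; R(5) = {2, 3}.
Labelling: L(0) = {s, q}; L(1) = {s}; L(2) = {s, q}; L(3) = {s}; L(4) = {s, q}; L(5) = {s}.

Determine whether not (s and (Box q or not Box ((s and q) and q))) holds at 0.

Recall that Box ψ holds at a world iff ψ holds at every accessible world, and Dia ψ holds iff ψ holds at some accessible world.
At 0: s and (Box q or not Box ((s and q) and q)) is true, so not (s and (Box q or not Box ((s and q) and q))) is false.
  At 0: s is true, Box q or not Box ((s and q) and q) is true, so s and (Box q or not Box ((s and q) and q)) is true.
    At 0: Box q is true, not Box ((s and q) and q) is false, so Box q or not Box ((s and q) and q) is true.
      At 0: no accessible worlds, so Box q holds vacuously.
      At 0: Box ((s and q) and q) is true, so not Box ((s and q) and q) is false.

No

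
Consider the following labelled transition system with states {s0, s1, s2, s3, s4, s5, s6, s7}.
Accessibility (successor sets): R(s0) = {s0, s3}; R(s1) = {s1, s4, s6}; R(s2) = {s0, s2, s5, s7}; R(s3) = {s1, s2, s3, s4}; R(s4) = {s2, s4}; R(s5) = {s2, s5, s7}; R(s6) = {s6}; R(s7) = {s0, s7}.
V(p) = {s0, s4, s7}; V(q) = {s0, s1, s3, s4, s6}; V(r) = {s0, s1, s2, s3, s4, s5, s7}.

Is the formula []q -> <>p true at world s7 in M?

Yes

At s7: []q is false, <>p is true, so []q -> <>p is true.
  At s7: []q requires q at every successor {s0, s7}.
    q fails at s7, so []q is false at s7.
  At s7: <>p requires p at some successor in {s0, s7}.
    p holds at s0, so <>p is true at s7.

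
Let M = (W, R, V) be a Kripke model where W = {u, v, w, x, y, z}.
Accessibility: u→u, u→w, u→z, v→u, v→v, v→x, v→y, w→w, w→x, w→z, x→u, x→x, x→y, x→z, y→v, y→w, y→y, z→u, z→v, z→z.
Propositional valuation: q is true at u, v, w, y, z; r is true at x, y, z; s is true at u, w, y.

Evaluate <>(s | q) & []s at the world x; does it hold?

No

At x: <>(s | q) is true, []s is false, so <>(s | q) & []s is false.
  At x: <>(s | q) requires s | q at some successor in {u, x, y, z}.
    s | q holds at u, so <>(s | q) is true at x.
  At x: []s requires s at every successor {u, x, y, z}.
    s fails at x, so []s is false at x.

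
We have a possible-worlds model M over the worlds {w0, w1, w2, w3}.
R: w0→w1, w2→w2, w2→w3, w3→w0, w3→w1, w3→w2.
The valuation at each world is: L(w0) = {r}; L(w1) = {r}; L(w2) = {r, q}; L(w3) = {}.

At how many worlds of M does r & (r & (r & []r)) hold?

2

Recall that []ψ holds at a world iff ψ holds at every accessible world, and <>ψ holds iff ψ holds at some accessible world.
Let φ = r & (r & (r & []r)). Evaluate φ at each world:
  w0 (successors {w1}): φ is true.
  w1 (successors ∅): φ is true.
  w2 (successors {w2, w3}): φ is false.
  w3 (successors {w0, w1, w2}): φ is false.
For instance, at w2:
  At w2: r is true, r & (r & []r) is false, so r & (r & (r & []r)) is false.
    At w2: r is true, r & []r is false, so r & (r & []r) is false.
      At w2: r is true, []r is false, so r & []r is false.
Satisfying worlds: {w0, w1}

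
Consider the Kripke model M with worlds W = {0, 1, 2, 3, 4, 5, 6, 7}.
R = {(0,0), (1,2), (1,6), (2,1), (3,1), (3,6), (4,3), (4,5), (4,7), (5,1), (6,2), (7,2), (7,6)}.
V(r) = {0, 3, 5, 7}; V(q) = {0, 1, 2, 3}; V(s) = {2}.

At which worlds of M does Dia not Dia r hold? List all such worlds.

1, 2, 3, 4, 5, 6, 7

Recall that Dia ψ holds at a world iff ψ holds at some accessible world.
Let φ = Dia not Dia r. Evaluate φ at each world:
  0 (successors {0}): φ is false.
  1 (successors {2, 6}): φ is true.
  2 (successors {1}): φ is true.
  3 (successors {1, 6}): φ is true.
  4 (successors {3, 5, 7}): φ is true.
  5 (successors {1}): φ is true.
  6 (successors {2}): φ is true.
  7 (successors {2, 6}): φ is true.
For instance, at 3:
  At 3: Dia not Dia r requires not Dia r at some successor in {1, 6}.
    not Dia r holds at 1, so Dia not Dia r is true at 3.
      At 1: Dia r is false, so not Dia r is true.
Satisfying worlds: {1, 2, 3, 4, 5, 6, 7}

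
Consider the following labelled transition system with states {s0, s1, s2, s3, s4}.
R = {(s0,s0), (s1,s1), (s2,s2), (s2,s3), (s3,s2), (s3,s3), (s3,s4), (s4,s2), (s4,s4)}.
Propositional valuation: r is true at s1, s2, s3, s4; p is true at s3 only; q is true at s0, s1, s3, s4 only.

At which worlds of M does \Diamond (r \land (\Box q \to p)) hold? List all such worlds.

Let φ = \Diamond (r \land (\Box q \to p)). Evaluate φ at each world:
  s0 (successors {s0}): φ is false.
  s1 (successors {s1}): φ is false.
  s2 (successors {s2, s3}): φ is true.
  s3 (successors {s2, s3, s4}): φ is true.
  s4 (successors {s2, s4}): φ is true.
For instance, at s3:
  At s3: \Diamond (r \land (\Box q \to p)) requires r \land (\Box q \to p) at some successor in {s2, s3, s4}.
    r \land (\Box q \to p) holds at s2, so \Diamond (r \land (\Box q \to p)) is true at s3.
      At s2: r is true, \Box q \to p is true, so r \land (\Box q \to p) is true.
Satisfying worlds: {s2, s3, s4}

s2, s3, s4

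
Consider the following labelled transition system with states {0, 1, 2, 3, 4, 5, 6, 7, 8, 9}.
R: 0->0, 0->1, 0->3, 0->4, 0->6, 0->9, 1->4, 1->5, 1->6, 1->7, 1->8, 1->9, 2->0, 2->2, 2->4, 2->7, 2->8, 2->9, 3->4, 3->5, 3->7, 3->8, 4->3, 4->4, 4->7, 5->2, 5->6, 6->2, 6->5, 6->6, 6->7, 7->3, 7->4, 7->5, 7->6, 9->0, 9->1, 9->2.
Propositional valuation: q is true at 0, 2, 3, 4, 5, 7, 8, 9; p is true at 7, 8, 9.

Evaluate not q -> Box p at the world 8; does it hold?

At 8: not q is false, Box p is true, so not q -> Box p is true.
  At 8: no accessible worlds, so Box p holds vacuously.

Yes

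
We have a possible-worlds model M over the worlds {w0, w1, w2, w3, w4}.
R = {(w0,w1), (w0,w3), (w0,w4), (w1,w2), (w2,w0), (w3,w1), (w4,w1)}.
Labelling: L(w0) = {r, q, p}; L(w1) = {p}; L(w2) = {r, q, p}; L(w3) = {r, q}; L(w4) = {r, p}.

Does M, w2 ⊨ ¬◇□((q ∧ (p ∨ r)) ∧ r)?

At w2: ◇□((q ∧ (p ∨ r)) ∧ r) is false, so ¬◇□((q ∧ (p ∨ r)) ∧ r) is true.
  At w2: ◇□((q ∧ (p ∨ r)) ∧ r) requires □((q ∧ (p ∨ r)) ∧ r) at some successor in {w0}.
    At w0: □((q ∧ (p ∨ r)) ∧ r) is false.
  So ◇□((q ∧ (p ∨ r)) ∧ r) is false at w2.

Yes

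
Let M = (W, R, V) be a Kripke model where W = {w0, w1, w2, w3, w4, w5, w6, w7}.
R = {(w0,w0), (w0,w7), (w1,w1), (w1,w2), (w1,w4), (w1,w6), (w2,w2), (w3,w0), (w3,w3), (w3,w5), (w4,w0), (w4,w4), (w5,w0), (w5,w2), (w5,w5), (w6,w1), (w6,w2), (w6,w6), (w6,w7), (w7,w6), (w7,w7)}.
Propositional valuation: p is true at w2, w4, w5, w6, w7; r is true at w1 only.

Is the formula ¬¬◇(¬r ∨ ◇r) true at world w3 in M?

Yes

At w3: ¬◇(¬r ∨ ◇r) is false, so ¬¬◇(¬r ∨ ◇r) is true.
  At w3: ◇(¬r ∨ ◇r) is true, so ¬◇(¬r ∨ ◇r) is false.
    At w3: ◇(¬r ∨ ◇r) requires ¬r ∨ ◇r at some successor in {w0, w3, w5}.
      ¬r ∨ ◇r holds at w0, so ◇(¬r ∨ ◇r) is true at w3.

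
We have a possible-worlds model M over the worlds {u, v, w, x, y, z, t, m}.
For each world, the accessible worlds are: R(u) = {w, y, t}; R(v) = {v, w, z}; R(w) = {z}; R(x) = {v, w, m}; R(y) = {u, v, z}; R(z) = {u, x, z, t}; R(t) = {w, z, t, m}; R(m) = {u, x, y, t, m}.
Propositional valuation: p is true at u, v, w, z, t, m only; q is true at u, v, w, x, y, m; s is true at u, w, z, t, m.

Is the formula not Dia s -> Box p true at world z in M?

At z: not Dia s is false, Box p is false, so not Dia s -> Box p is true.
  At z: Dia s is true, so not Dia s is false.
    At z: Dia s requires s at some successor in {u, x, z, t}.
      s holds at u, so Dia s is true at z.
  At z: Box p requires p at every successor {u, x, z, t}.
    p fails at x, so Box p is false at z.

Yes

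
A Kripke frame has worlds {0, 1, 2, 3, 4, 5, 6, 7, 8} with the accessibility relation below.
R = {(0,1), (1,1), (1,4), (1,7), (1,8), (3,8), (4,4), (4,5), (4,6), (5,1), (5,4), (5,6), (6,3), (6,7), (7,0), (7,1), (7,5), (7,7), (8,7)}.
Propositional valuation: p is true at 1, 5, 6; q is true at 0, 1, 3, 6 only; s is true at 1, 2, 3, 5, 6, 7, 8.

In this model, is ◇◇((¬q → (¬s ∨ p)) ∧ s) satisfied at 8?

Yes

At 8: ◇◇((¬q → (¬s ∨ p)) ∧ s) requires ◇((¬q → (¬s ∨ p)) ∧ s) at some successor in {7}.
  ◇((¬q → (¬s ∨ p)) ∧ s) holds at 7, so ◇◇((¬q → (¬s ∨ p)) ∧ s) is true at 8.
    At 7: ◇((¬q → (¬s ∨ p)) ∧ s) requires (¬q → (¬s ∨ p)) ∧ s at some successor in {0, 1, 5, 7}.
      (¬q → (¬s ∨ p)) ∧ s holds at 1, so ◇((¬q → (¬s ∨ p)) ∧ s) is true at 7.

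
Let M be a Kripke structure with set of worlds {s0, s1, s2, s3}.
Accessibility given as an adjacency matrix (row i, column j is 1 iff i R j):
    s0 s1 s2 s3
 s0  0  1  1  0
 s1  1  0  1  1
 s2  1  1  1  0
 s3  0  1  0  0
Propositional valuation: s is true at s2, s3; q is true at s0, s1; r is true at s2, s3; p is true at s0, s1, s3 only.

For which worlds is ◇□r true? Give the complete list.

none

Let φ = ◇□r. Evaluate φ at each world:
  s0 (successors {s1, s2}): φ is false.
  s1 (successors {s0, s2, s3}): φ is false.
  s2 (successors {s0, s1, s2}): φ is false.
  s3 (successors {s1}): φ is false.
For instance, at s1:
  At s1: ◇□r requires □r at some successor in {s0, s2, s3}.
    At s0: □r is false.
    At s2: □r is false.
    At s3: □r is false.
  So ◇□r is false at s1.
Satisfying worlds: none.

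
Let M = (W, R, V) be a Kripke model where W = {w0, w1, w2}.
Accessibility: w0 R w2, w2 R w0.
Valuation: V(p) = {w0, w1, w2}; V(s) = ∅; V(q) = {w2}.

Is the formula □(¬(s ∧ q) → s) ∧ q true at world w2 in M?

No

At w2: □(¬(s ∧ q) → s) is false, q is true, so □(¬(s ∧ q) → s) ∧ q is false.
  At w2: □(¬(s ∧ q) → s) requires ¬(s ∧ q) → s at every successor {w0}.
    ¬(s ∧ q) → s fails at w0, so □(¬(s ∧ q) → s) is false at w2.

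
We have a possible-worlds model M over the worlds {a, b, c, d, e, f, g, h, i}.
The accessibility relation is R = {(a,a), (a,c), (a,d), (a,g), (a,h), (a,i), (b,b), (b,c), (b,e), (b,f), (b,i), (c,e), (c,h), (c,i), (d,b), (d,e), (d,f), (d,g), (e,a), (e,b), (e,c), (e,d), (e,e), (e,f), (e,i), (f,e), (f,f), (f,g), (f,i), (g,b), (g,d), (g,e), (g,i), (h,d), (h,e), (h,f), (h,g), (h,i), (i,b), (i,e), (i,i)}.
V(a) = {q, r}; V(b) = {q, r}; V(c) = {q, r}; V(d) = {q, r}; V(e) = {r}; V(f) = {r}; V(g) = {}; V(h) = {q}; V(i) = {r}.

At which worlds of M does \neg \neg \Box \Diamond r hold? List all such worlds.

a, b, c, d, e, f, g, h, i

Let φ = \neg \neg \Box \Diamond r. Evaluate φ at each world:
  a (successors {a, c, d, g, h, i}): φ is true.
  b (successors {b, c, e, f, i}): φ is true.
  c (successors {e, h, i}): φ is true.
  d (successors {b, e, f, g}): φ is true.
  e (successors {a, b, c, d, e, f, i}): φ is true.
  f (successors {e, f, g, i}): φ is true.
  g (successors {b, d, e, i}): φ is true.
  h (successors {d, e, f, g, i}): φ is true.
  i (successors {b, e, i}): φ is true.
For instance, at e:
  At e: \neg \Box \Diamond r is false, so \neg \neg \Box \Diamond r is true.
    At e: \Box \Diamond r is true, so \neg \Box \Diamond r is false.
      At e: \Box \Diamond r requires \Diamond r at every successor {a, b, c, d, e, f, i}.
        At a: \Diamond r is true.
        At b: \Diamond r is true.
        At c: \Diamond r is true.
        At d: \Diamond r is true.
        At e: \Diamond r is true.
        At f: \Diamond r is true.
        At i: \Diamond r is true.
      So \Box \Diamond r is true at e.
Satisfying worlds: {a, b, c, d, e, f, g, h, i}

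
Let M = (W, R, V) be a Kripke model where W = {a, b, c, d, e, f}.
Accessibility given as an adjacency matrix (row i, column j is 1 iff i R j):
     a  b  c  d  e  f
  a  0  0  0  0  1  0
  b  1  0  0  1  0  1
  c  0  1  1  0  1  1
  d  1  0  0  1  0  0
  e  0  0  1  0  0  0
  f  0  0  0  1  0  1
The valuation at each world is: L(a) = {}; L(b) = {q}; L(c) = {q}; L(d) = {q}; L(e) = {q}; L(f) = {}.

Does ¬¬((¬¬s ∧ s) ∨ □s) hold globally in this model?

No

Let φ = ¬¬((¬¬s ∧ s) ∨ □s). Evaluate φ at each world:
  a (successors {e}): φ is false.
  b (successors {a, d, f}): φ is false.
  c (successors {b, c, e, f}): φ is false.
  d (successors {a, d}): φ is false.
  e (successors {c}): φ is false.
  f (successors {d, f}): φ is false.
Detail at a (counterexample):
  At a: ¬((¬¬s ∧ s) ∨ □s) is true, so ¬¬((¬¬s ∧ s) ∨ □s) is false.
    At a: (¬¬s ∧ s) ∨ □s is false, so ¬((¬¬s ∧ s) ∨ □s) is true.
      At a: ¬¬s ∧ s is false, □s is false, so (¬¬s ∧ s) ∨ □s is false.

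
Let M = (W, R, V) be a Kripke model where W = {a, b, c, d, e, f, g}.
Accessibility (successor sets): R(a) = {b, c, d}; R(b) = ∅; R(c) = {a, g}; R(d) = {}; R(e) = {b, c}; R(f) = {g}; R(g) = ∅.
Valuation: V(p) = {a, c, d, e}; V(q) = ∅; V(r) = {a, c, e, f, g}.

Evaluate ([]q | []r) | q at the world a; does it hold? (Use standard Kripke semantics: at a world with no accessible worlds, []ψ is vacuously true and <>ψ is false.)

At a: []q | []r is false, q is false, so ([]q | []r) | q is false.
  At a: []q is false, []r is false, so []q | []r is false.
    At a: []q requires q at every successor {b, c, d}.
      q fails at b, so []q is false at a.
    At a: []r requires r at every successor {b, c, d}.
      r fails at b, so []r is false at a.

No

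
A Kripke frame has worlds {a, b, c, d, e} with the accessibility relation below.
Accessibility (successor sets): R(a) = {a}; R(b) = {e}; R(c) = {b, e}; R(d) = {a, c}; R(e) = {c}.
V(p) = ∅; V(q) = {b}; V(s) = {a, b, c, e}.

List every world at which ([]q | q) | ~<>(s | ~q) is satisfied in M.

Let φ = ([]q | q) | ~<>(s | ~q). Evaluate φ at each world:
  a (successors {a}): φ is false.
  b (successors {e}): φ is true.
  c (successors {b, e}): φ is false.
  d (successors {a, c}): φ is false.
  e (successors {c}): φ is false.
For instance, at e:
  At e: []q | q is false, ~<>(s | ~q) is false, so ([]q | q) | ~<>(s | ~q) is false.
    At e: []q is false, q is false, so []q | q is false.
      At e: []q requires q at every successor {c}.
        q fails at c, so []q is false at e.
    At e: <>(s | ~q) is true, so ~<>(s | ~q) is false.
      At e: <>(s | ~q) requires s | ~q at some successor in {c}.
        s | ~q holds at c, so <>(s | ~q) is true at e.
Satisfying worlds: {b}

b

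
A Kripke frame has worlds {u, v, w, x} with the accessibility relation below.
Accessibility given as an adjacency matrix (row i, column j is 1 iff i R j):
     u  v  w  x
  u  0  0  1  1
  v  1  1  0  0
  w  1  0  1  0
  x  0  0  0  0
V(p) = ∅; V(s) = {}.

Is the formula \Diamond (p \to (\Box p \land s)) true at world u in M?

Yes

At u: \Diamond (p \to (\Box p \land s)) requires p \to (\Box p \land s) at some successor in {w, x}.
  p \to (\Box p \land s) holds at w, so \Diamond (p \to (\Box p \land s)) is true at u.
    At w: p is false, \Box p \land s is false, so p \to (\Box p \land s) is true.
      At w: \Box p is false, s is false, so \Box p \land s is false.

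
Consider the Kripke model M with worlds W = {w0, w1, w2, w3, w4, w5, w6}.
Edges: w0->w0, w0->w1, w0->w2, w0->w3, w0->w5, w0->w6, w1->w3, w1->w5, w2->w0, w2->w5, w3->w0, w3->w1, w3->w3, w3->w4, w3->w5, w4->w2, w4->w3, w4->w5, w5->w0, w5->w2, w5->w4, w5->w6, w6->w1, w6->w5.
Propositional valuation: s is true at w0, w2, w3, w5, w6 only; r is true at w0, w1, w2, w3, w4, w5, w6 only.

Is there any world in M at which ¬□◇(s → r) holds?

Let φ = ¬□◇(s → r). Evaluate φ at each world:
  w0 (successors {w0, w1, w2, w3, w5, w6}): φ is false.
  w1 (successors {w3, w5}): φ is false.
  w2 (successors {w0, w5}): φ is false.
  w3 (successors {w0, w1, w3, w4, w5}): φ is false.
  w4 (successors {w2, w3, w5}): φ is false.
  w5 (successors {w0, w2, w4, w6}): φ is false.
  w6 (successors {w1, w5}): φ is false.
For instance, at w4:
  At w4: □◇(s → r) is true, so ¬□◇(s → r) is false.
    At w4: □◇(s → r) requires ◇(s → r) at every successor {w2, w3, w5}.
      At w2: ◇(s → r) is true.
      At w3: ◇(s → r) is true.
      At w5: ◇(s → r) is true.
    So □◇(s → r) is true at w4.

No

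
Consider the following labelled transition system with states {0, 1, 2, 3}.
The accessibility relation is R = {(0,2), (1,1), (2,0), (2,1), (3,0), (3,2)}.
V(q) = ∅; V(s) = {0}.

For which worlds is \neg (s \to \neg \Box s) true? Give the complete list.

none

Let φ = \neg (s \to \neg \Box s). Evaluate φ at each world:
  0 (successors {2}): φ is false.
  1 (successors {1}): φ is false.
  2 (successors {0, 1}): φ is false.
  3 (successors {0, 2}): φ is false.
For instance, at 3:
  At 3: s \to \neg \Box s is true, so \neg (s \to \neg \Box s) is false.
    At 3: s is false, \neg \Box s is true, so s \to \neg \Box s is true.
      At 3: \Box s is false, so \neg \Box s is true.
Satisfying worlds: none.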